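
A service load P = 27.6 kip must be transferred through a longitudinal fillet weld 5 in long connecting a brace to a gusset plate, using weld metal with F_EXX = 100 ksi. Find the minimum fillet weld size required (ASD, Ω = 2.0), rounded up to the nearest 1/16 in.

Total weld length L = 5 in.
Required throat t_e = P × Ω / (0.6 F_EXX × L) = 27.6 × 2.0 / (0.6 × 100 × 5) = 0.184 in.
Required leg w = t_e / 0.707 = 0.2603 in → use 5/16 in.

w = 5/16 in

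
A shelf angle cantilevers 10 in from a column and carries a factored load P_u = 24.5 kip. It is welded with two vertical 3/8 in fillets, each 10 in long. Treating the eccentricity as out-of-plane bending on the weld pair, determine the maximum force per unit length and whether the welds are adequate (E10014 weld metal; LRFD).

f_max ≈ 7.45 kip/in; adequate

E100XX → F_EXX = 100 ksi.
L_w = 2 × 10 = 20 in; section modulus (unit throat) S = 2 × L²/6 = 33.33 in².
Direct shear f_v = P/L_w = 24.5/20 = 1.225 kip/in.
Moment M = P × e = 24.5 × 10 = 245 kip·in; bending f_b = M/S = 7.35 kip/in.
f_max = √(f_v² + f_b²) = √(1.225² + 7.35²) = 7.451 kip/in.
φr_n = 0.75 × 0.6 × 100 × (0.707 × 0.375) = 11.93 kip/in → adequate.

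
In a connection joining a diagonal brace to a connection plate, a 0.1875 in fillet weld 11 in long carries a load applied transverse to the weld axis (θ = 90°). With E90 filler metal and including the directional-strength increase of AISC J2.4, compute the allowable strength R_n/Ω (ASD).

R_n/Ω ≈ 59.1 kip

E90XX → F_EXX = 90 ksi.
t_e = 0.707 × 0.1875 = 0.1326 in; A_we = 0.1326 × 11 = 1.458 in².
Directional factor: 1.0 + 0.5 sin^1.5(90°) = 1.5.
F_nw = 0.6 × 90 × 1.5 = 81 ksi.
R_n/Ω = (81 × 1.458) / 2.0 = 59.06 kip.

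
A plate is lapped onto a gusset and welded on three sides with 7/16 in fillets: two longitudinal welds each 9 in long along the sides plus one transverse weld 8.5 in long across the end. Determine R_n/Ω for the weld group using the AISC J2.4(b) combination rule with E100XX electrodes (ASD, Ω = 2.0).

E100XX → F_EXX = 100 ksi.
t_e = 0.707 × 0.4375 = 0.3093 in.
R_nwl = 0.6 × 100 × 0.3093 × 18 = 334.1 kip (longitudinal, 2 welds).
R_nwt = 0.6 × 100 × 0.3093 × 8.5 = 157.7 kip (transverse, base value).
(i) R_nwl + R_nwt = 491.8 kip; (ii) 0.85 R_nwl + 1.5 R_nwt = 520.6 kip.
R_n = max = 520.6 kip [governs: (ii)]; R_n/Ω = 260.3 kip.

R_n/Ω ≈ 260 kip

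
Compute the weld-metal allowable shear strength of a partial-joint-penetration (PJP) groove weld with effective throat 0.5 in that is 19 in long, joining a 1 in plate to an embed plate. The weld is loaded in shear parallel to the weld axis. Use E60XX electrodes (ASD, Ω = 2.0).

E60XX → F_EXX = 60 ksi.
Effective throat (given) t_e = 0.5 in.
A_we = 0.5 × 19 = 9.5 in².
F_nw = 0.6 F_EXX = 36 ksi.
R_n/Ω = (36 × 9.5) / 2.0 = 171 kip.

R_n/Ω ≈ 171 kip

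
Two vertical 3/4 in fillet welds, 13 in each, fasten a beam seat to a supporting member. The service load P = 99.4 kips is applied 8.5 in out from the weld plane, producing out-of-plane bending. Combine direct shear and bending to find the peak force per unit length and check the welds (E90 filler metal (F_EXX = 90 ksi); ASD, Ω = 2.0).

L_w = 2 × 13 = 26 in; section modulus (unit throat) S = 2 × L²/6 = 56.33 in².
Direct shear f_v = P/L_w = 99.4/26 = 3.823 kip/in.
Moment M = P × e = 99.4 × 8.5 = 844.9 kip·in; bending f_b = M/S = 15 kip/in.
f_max = √(f_v² + f_b²) = √(3.823² + 15²) = 15.48 kip/in.
r_n/Ω = (1/2.0) × 0.6 × 90 × (0.707 × 0.75) = 14.32 kip/in → NOT adequate.

f_max ≈ 15.5 kip/in; NOT adequate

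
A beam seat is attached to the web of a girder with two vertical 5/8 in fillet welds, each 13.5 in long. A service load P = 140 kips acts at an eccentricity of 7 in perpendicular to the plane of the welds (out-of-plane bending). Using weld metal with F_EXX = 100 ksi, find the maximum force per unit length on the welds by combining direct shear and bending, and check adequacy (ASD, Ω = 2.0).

f_max ≈ 16.9 kip/in; NOT adequate

L_w = 2 × 13.5 = 27 in; section modulus (unit throat) S = 2 × L²/6 = 60.75 in².
Direct shear f_v = P/L_w = 140/27 = 5.185 kip/in.
Moment M = P × e = 140 × 7 = 980 kip·in; bending f_b = M/S = 16.13 kip/in.
f_max = √(f_v² + f_b²) = √(5.185² + 16.13²) = 16.94 kip/in.
r_n/Ω = (1/2.0) × 0.6 × 100 × (0.707 × 0.625) = 13.26 kip/in → NOT adequate.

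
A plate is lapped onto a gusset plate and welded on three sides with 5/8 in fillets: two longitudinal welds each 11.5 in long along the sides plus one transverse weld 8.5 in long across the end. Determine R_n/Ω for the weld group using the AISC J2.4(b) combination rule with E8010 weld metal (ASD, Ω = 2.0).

R_n/Ω ≈ 343 kip

E80XX → F_EXX = 80 ksi.
t_e = 0.707 × 0.625 = 0.4419 in.
R_nwl = 0.6 × 80 × 0.4419 × 23 = 487.8 kip (longitudinal, 2 welds).
R_nwt = 0.6 × 80 × 0.4419 × 8.5 = 180.3 kip (transverse, base value).
(i) R_nwl + R_nwt = 668.1 kip; (ii) 0.85 R_nwl + 1.5 R_nwt = 685.1 kip.
R_n = max = 685.1 kip [governs: (ii)]; R_n/Ω = 342.5 kip.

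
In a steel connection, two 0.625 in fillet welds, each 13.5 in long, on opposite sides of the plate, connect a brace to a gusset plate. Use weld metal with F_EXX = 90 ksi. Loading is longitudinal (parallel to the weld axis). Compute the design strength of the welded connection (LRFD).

φR_n ≈ 483 kip

Effective throat t_e = 0.707 × 0.625 = 0.4419 in.
Total length L = 27 in; A_we = 0.4419 × 27 = 11.93 in².
F_nw = 0.6 F_EXX = 0.6 × 90 = 54 ksi.
φR_n = 0.75 × 54 × 11.93 = 483.2 kip.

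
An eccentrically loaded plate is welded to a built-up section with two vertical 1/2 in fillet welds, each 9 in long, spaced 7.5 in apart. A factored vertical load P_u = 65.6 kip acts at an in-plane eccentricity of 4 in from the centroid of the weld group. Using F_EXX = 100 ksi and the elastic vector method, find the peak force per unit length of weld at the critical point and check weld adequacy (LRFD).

f_max ≈ 7.02 kip/in; adequate

Total weld length L_w = 18 in. Treat welds as unit-width lines.
Polar moment about centroid: J = 2[d³/12 + d(b/2)²] = 2[9³/12 + 9×3.75²] = 374.6 in³.
Direct shear f_v = P/L_w = 65.6 / 18 = 3.644 kip/in (vertical).
Torsion M = P·e = 65.6 × 4 = 262.4 kip·in.
Critical point at (x, y) = (3.75, 4.5) from centroid. f_tx = M·y/J = 3.152 kip/in; f_ty = M·x/J = 2.627 kip/in.
Resultant f_max = √[f_tx² + (f_v + f_ty)²] = √[3.152² + (3.644 + 2.627)²] = 7.019 kip/in.
Capacity per unit length: φr_n = 0.75 × 0.6 × 100 × (0.707 × 0.5) = 15.91 kip/in.
7.019 ≤ 15.91 → adequate.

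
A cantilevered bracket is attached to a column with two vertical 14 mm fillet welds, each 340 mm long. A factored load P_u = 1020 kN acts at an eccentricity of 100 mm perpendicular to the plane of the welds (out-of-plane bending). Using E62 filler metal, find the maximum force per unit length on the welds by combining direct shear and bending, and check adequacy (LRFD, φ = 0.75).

E62XX → F_EXX = 620 MPa.
L_w = 2 × 340 = 680 mm; section modulus (unit throat) S = 2 × L²/6 = 38530 mm².
Direct shear f_v = P/L_w = 1020×10³/680 = 1500 N/mm.
Moment M = P × e = 1020×10³ × 100 = 102000000 N·mm; bending f_b = M/S = 2647 N/mm.
f_max = √(f_v² + f_b²) = √(1500² + 2647²) = 3043 N/mm.
φr_n = 0.75 × 0.6 × 620 × (0.707 × 14) = 2762 N/mm → NOT adequate.

f_max ≈ 3040 N/mm; NOT adequate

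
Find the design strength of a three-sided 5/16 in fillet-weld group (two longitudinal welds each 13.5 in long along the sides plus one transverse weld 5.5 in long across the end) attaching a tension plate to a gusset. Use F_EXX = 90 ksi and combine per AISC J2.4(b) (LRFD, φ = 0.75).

t_e = 0.707 × 0.3125 = 0.2209 in.
R_nwl = 0.6 × 90 × 0.2209 × 27 = 322.1 kip (longitudinal, 2 welds).
R_nwt = 0.6 × 90 × 0.2209 × 5.5 = 65.62 kip (transverse, base value).
(i) R_nwl + R_nwt = 387.7 kip; (ii) 0.85 R_nwl + 1.5 R_nwt = 372.2 kip.
R_n = max = 387.7 kip [governs: (i)]; φR_n = 290.8 kip.

φR_n ≈ 291 kip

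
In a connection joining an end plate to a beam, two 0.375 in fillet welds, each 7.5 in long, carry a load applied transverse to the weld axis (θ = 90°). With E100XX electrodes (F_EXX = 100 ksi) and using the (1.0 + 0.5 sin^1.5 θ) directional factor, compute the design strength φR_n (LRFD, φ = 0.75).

φR_n ≈ 268 kip

t_e = 0.707 × 0.375 = 0.2651 in; A_we = 0.2651 × 15 = 3.977 in².
Directional factor: 1.0 + 0.5 sin^1.5(90°) = 1.5.
F_nw = 0.6 × 100 × 1.5 = 90 ksi.
φR_n = 0.75 × 90 × 3.977 = 268.4 kip.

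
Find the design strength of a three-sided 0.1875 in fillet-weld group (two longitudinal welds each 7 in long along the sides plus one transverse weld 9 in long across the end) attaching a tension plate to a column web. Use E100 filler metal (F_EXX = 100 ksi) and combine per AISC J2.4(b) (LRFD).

t_e = 0.707 × 0.1875 = 0.1326 in.
R_nwl = 0.6 × 100 × 0.1326 × 14 = 111.4 kip (longitudinal, 2 welds).
R_nwt = 0.6 × 100 × 0.1326 × 9 = 71.58 kip (transverse, base value).
(i) R_nwl + R_nwt = 182.9 kip; (ii) 0.85 R_nwl + 1.5 R_nwt = 202 kip.
R_n = max = 202 kip [governs: (ii)]; φR_n = 151.5 kip.

φR_n ≈ 152 kip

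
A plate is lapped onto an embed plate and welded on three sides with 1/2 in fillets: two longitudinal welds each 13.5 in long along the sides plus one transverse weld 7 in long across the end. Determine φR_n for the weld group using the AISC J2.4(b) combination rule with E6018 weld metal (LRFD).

φR_n ≈ 325 kip

E60XX → F_EXX = 60 ksi.
t_e = 0.707 × 0.5 = 0.3535 in.
R_nwl = 0.6 × 60 × 0.3535 × 27 = 343.6 kip (longitudinal, 2 welds).
R_nwt = 0.6 × 60 × 0.3535 × 7 = 89.08 kip (transverse, base value).
(i) R_nwl + R_nwt = 432.7 kip; (ii) 0.85 R_nwl + 1.5 R_nwt = 425.7 kip.
R_n = max = 432.7 kip [governs: (i)]; φR_n = 324.5 kip.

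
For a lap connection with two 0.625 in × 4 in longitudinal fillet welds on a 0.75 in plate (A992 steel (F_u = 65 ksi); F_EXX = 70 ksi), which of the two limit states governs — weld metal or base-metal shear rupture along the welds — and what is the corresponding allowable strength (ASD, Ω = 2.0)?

t_e = 0.707 × 0.625 = 0.4419 in; L = 8 in.
Weld metal: R_n/Ω = (1/2.0) × 0.6 × 70 × 0.4419 × 8 = 74.23 kips.
Base metal (shear rupture): R_n/Ω = (1/2.0) × 0.6 × 65 × 0.75 × 8 = 117 kips.
Governing: weld metal.

R_n/Ω ≈ 74.2 kips (weld metal governs)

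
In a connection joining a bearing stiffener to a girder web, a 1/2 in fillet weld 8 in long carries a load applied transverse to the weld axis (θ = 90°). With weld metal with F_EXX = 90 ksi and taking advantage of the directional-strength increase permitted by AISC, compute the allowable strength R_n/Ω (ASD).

t_e = 0.707 × 0.5 = 0.3535 in; A_we = 0.3535 × 8 = 2.828 in².
Directional factor: 1.0 + 0.5 sin^1.5(90°) = 1.5.
F_nw = 0.6 × 90 × 1.5 = 81 ksi.
R_n/Ω = (81 × 2.828) / 2.0 = 114.5 kip.

R_n/Ω ≈ 115 kip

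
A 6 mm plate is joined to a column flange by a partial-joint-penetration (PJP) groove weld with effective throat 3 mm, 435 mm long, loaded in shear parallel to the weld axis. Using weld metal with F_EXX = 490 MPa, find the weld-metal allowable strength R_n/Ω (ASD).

Effective throat (given) t_e = 3 mm.
A_we = 3 × 435 = 1305 mm².
F_nw = 0.6 F_EXX = 294 MPa.
R_n/Ω = (294 × 1305) / 2.0 × 10⁻³ = 191.8 kN.

R_n/Ω ≈ 192 kN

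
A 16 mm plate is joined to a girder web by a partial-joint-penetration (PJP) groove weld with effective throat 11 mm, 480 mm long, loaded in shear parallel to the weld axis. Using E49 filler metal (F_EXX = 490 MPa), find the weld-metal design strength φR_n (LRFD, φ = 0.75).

Effective throat (given) t_e = 11 mm.
A_we = 11 × 480 = 5280 mm².
F_nw = 0.6 F_EXX = 294 MPa.
φR_n = 0.75 × 294 × 5280 × 10⁻³ = 1164 kN.

φR_n ≈ 1160 kN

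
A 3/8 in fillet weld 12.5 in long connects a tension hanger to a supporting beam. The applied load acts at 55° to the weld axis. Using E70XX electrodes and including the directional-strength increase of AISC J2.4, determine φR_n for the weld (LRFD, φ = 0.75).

E70XX → F_EXX = 70 ksi.
t_e = 0.707 × 0.375 = 0.2651 in; A_we = 0.2651 × 12.5 = 3.314 in².
Directional factor: 1.0 + 0.5 sin^1.5(55°) = 1.371.
F_nw = 0.6 × 70 × 1.371 = 57.57 ksi.
φR_n = 0.75 × 57.57 × 3.314 = 143.1 kips.

φR_n ≈ 143 kips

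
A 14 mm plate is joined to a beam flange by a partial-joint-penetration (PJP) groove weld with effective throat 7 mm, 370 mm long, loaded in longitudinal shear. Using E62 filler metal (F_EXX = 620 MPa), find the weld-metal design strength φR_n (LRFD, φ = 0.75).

φR_n ≈ 723 kN

Effective throat (given) t_e = 7 mm.
A_we = 7 × 370 = 2590 mm².
F_nw = 0.6 F_EXX = 372 MPa.
φR_n = 0.75 × 372 × 2590 × 10⁻³ = 722.6 kN.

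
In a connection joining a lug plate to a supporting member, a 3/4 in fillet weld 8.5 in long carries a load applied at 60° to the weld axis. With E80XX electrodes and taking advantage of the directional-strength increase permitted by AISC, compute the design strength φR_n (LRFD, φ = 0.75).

φR_n ≈ 228 kip

E80XX → F_EXX = 80 ksi.
t_e = 0.707 × 0.75 = 0.5302 in; A_we = 0.5302 × 8.5 = 4.507 in².
Directional factor: 1.0 + 0.5 sin^1.5(60°) = 1.403.
F_nw = 0.6 × 80 × 1.403 = 67.34 ksi.
φR_n = 0.75 × 67.34 × 4.507 = 227.6 kip.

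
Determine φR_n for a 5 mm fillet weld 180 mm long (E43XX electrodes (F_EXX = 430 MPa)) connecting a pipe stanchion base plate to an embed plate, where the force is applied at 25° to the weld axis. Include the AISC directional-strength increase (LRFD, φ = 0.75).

φR_n ≈ 140 kN

t_e = 0.707 × 5 = 3.535 mm; A_we = 3.535 × 180 = 636.3 mm².
Directional factor: 1.0 + 0.5 sin^1.5(25°) = 1.137.
F_nw = 0.6 × 430 × 1.137 = 293.4 MPa.
φR_n = 0.75 × 293.4 × 636.3 × 10⁻³ = 140 kN.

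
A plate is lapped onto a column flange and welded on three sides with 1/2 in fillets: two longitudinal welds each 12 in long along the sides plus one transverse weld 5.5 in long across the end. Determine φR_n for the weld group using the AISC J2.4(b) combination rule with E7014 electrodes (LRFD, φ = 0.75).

E70XX → F_EXX = 70 ksi.
t_e = 0.707 × 0.5 = 0.3535 in.
R_nwl = 0.6 × 70 × 0.3535 × 24 = 356.3 kip (longitudinal, 2 welds).
R_nwt = 0.6 × 70 × 0.3535 × 5.5 = 81.66 kip (transverse, base value).
(i) R_nwl + R_nwt = 438 kip; (ii) 0.85 R_nwl + 1.5 R_nwt = 425.4 kip.
R_n = max = 438 kip [governs: (i)]; φR_n = 328.5 kip.

φR_n ≈ 328 kip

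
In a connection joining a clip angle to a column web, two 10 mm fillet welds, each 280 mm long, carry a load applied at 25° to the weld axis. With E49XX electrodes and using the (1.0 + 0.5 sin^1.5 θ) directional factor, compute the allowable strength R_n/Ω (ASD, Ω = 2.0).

E49XX → F_EXX = 490 MPa.
t_e = 0.707 × 10 = 7.07 mm; A_we = 7.07 × 560 = 3959 mm².
Directional factor: 1.0 + 0.5 sin^1.5(25°) = 1.137.
F_nw = 0.6 × 490 × 1.137 = 334.4 MPa.
R_n/Ω = (334.4 × 3959) / 2.0 × 10⁻³ = 662 kN.

R_n/Ω ≈ 662 kN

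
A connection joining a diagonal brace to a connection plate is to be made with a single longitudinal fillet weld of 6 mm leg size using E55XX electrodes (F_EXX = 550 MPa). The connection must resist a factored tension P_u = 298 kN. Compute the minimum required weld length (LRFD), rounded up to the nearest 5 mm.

L = 285 mm

Throat t_e = 0.707 × 6 = 4.242 mm.
φr_n = 0.75 × 0.6 × 550 × 4.242 × 10⁻³ = 1.05 kN/mm.
L_req = P_u / φr_n = 298 / 1.05 = 283.8 mm total.
Round up → use L = 285 mm.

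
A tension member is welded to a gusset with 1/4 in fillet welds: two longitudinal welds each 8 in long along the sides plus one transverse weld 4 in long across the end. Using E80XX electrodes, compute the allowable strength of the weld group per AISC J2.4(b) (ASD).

E80XX → F_EXX = 80 ksi.
t_e = 0.707 × 0.25 = 0.1767 in.
R_nwl = 0.6 × 80 × 0.1767 × 16 = 135.7 kip (longitudinal, 2 welds).
R_nwt = 0.6 × 80 × 0.1767 × 4 = 33.94 kip (transverse, base value).
(i) R_nwl + R_nwt = 169.7 kip; (ii) 0.85 R_nwl + 1.5 R_nwt = 166.3 kip.
R_n = max = 169.7 kip [governs: (i)]; R_n/Ω = 84.84 kip.

R_n/Ω ≈ 84.8 kip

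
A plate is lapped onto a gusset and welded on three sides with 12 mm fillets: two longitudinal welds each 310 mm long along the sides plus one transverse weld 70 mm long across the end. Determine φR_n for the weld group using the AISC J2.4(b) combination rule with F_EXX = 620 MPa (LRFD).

t_e = 0.707 × 12 = 8.484 mm.
R_nwl = 0.6 × 620 × 8.484 × 620 × 10⁻³ = 1957 kN (longitudinal, 2 welds).
R_nwt = 0.6 × 620 × 8.484 × 70 × 10⁻³ = 220.9 kN (transverse, base value).
(i) R_nwl + R_nwt = 2178 kN; (ii) 0.85 R_nwl + 1.5 R_nwt = 1995 kN.
R_n = max = 2178 kN [governs: (i)]; φR_n = 1633 kN.

φR_n ≈ 1630 kN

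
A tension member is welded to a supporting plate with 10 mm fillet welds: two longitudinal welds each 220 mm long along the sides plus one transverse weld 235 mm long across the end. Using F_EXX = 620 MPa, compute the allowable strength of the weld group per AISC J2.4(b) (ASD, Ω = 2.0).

R_n/Ω ≈ 955 kN

t_e = 0.707 × 10 = 7.07 mm.
R_nwl = 0.6 × 620 × 7.07 × 440 × 10⁻³ = 1157 kN (longitudinal, 2 welds).
R_nwt = 0.6 × 620 × 7.07 × 235 × 10⁻³ = 618.1 kN (transverse, base value).
(i) R_nwl + R_nwt = 1775 kN; (ii) 0.85 R_nwl + 1.5 R_nwt = 1911 kN.
R_n = max = 1911 kN [governs: (ii)]; R_n/Ω = 955.4 kN.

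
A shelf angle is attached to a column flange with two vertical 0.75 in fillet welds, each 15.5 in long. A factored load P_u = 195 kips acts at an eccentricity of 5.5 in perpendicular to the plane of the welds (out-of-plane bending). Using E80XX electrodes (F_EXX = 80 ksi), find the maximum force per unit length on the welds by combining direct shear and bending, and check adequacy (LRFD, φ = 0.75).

f_max ≈ 14.8 kip/in; adequate

L_w = 2 × 15.5 = 31 in; section modulus (unit throat) S = 2 × L²/6 = 80.08 in².
Direct shear f_v = P/L_w = 195/31 = 6.29 kip/in.
Moment M = P × e = 195 × 5.5 = 1072.5 kip·in; bending f_b = M/S = 13.39 kip/in.
f_max = √(f_v² + f_b²) = √(6.29² + 13.39²) = 14.8 kip/in.
φr_n = 0.75 × 0.6 × 80 × (0.707 × 0.75) = 19.09 kip/in → adequate.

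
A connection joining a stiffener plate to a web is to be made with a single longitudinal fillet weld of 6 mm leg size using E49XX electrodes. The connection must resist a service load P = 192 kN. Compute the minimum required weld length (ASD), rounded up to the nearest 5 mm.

L = 310 mm

E49XX → F_EXX = 490 MPa.
Throat t_e = 0.707 × 6 = 4.242 mm.
r_n/Ω = (0.6 × 490 × 4.242) / 2.0 = 623.6 N/mm = 0.6236 kN/mm.
L_req = P / (r_n/Ω) = 192 / 0.6236 = 307.9 mm total.
Round up → use L = 310 mm.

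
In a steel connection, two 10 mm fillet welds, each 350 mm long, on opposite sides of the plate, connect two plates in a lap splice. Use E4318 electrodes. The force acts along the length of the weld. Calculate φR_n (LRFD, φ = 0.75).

E43XX → F_EXX = 430 MPa.
Effective throat t_e = 0.707 × 10 = 7.07 mm.
Total length L = 700 mm; A_we = 7.07 × 700 = 4949 mm².
F_nw = 0.6 F_EXX = 0.6 × 430 = 258 MPa.
φR_n = 0.75 × 258 × 4949 × 10⁻³ = 957.6 kN.

φR_n ≈ 958 kN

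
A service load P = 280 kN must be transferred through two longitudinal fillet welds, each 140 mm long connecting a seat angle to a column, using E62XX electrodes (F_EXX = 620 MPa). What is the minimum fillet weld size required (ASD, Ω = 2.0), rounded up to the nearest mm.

w = 8 mm

Total weld length L = 280 mm.
Required throat t_e = P × Ω / (0.6 F_EXX × L) = 280 × 2.0 / (0.6 × 620 × 280 × 10⁻³) = 5.376 mm.
Required leg w = t_e / 0.707 = 7.604 mm → use 8 mm.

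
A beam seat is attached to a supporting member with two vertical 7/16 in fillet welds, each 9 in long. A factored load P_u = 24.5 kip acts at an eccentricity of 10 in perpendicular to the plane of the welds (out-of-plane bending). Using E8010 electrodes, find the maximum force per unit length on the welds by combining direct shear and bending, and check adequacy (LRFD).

E80XX → F_EXX = 80 ksi.
L_w = 2 × 9 = 18 in; section modulus (unit throat) S = 2 × L²/6 = 27 in².
Direct shear f_v = P/L_w = 24.5/18 = 1.361 kip/in.
Moment M = P × e = 24.5 × 10 = 245 kip·in; bending f_b = M/S = 9.074 kip/in.
f_max = √(f_v² + f_b²) = √(1.361² + 9.074²) = 9.176 kip/in.
φr_n = 0.75 × 0.6 × 80 × (0.707 × 0.4375) = 11.14 kip/in → adequate.

f_max ≈ 9.18 kip/in; adequate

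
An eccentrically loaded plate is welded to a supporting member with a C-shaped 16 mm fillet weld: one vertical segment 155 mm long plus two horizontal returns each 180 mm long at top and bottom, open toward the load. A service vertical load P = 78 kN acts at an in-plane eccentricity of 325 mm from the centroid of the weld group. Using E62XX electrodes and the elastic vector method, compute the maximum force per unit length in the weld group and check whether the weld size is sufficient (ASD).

f_max ≈ 953 N/mm; adequate

E62XX → F_EXX = 620 MPa.
Total weld length L_w = 515 mm. Treat welds as unit-width lines.
Centroid: x̄ = 2×180×90 / 515 = 62.91 mm from the vertical weld.
Polar moment about centroid: J = I_x + I_y = [155³/12 + 2×180×77.5²] + [155×62.91² + 2(180³/12 + 180×27.09²)] = 4322000 mm³.
Direct shear f_v = P/L_w = 78×10³ / 515 = 151.5 N/mm (vertical).
Torsion M = P·e = 78×10³ × 325 = 25350000 N·mm.
Critical point at (x, y) = (117.1, 77.5) from centroid. f_tx = M·y/J = 454.5 N/mm; f_ty = M·x/J = 686.7 N/mm.
Resultant f_max = √[f_tx² + (f_v + f_ty)²] = √[454.5² + (151.5 + 686.7)²] = 953.5 N/mm.
Capacity per unit length: r_n/Ω = (1/2.0) × 0.6 × 620 × (0.707 × 16) = 2104 N/mm.
953.5 ≤ 2104 → adequate.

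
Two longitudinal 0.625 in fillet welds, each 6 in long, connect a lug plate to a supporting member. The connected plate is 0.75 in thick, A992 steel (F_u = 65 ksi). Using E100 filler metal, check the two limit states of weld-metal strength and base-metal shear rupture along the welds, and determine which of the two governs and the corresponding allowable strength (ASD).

R_n/Ω ≈ 159 kip (weld metal governs)

E100XX → F_EXX = 100 ksi.
t_e = 0.707 × 0.625 = 0.4419 in; L = 12 in.
Weld metal: R_n/Ω = (1/2.0) × 0.6 × 100 × 0.4419 × 12 = 159.1 kip.
Base metal (shear rupture): R_n/Ω = (1/2.0) × 0.6 × 65 × 0.75 × 12 = 175.5 kip.
Governing: weld metal.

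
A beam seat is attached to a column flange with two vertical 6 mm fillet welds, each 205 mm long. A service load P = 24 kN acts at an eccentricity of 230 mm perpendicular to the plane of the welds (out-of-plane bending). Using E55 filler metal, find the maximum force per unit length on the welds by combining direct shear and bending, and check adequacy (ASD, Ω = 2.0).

E55XX → F_EXX = 550 MPa.
L_w = 2 × 205 = 410 mm; section modulus (unit throat) S = 2 × L²/6 = 14010 mm².
Direct shear f_v = P/L_w = 24×10³/410 = 58.54 N/mm.
Moment M = P × e = 24×10³ × 230 = 5520000 N·mm; bending f_b = M/S = 394.1 N/mm.
f_max = √(f_v² + f_b²) = √(58.54² + 394.1²) = 398.4 N/mm.
r_n/Ω = (1/2.0) × 0.6 × 550 × (0.707 × 6) = 699.9 N/mm → adequate.

f_max ≈ 398 N/mm; adequate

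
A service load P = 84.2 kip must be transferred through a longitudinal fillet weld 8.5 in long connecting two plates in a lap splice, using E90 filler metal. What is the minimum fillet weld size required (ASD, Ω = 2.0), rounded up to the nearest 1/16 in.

E90XX → F_EXX = 90 ksi.
Total weld length L = 8.5 in.
Required throat t_e = P × Ω / (0.6 F_EXX × L) = 84.2 × 2.0 / (0.6 × 90 × 8.5) = 0.3669 in.
Required leg w = t_e / 0.707 = 0.5189 in → use 9/16 in.

w = 9/16 in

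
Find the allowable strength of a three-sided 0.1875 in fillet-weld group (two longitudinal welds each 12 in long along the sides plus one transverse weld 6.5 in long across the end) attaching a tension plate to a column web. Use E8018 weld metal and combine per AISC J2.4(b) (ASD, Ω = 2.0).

E80XX → F_EXX = 80 ksi.
t_e = 0.707 × 0.1875 = 0.1326 in.
R_nwl = 0.6 × 80 × 0.1326 × 24 = 152.7 kip (longitudinal, 2 welds).
R_nwt = 0.6 × 80 × 0.1326 × 6.5 = 41.36 kip (transverse, base value).
(i) R_nwl + R_nwt = 194.1 kip; (ii) 0.85 R_nwl + 1.5 R_nwt = 191.8 kip.
R_n = max = 194.1 kip [governs: (i)]; R_n/Ω = 97.04 kip.

R_n/Ω ≈ 97 kip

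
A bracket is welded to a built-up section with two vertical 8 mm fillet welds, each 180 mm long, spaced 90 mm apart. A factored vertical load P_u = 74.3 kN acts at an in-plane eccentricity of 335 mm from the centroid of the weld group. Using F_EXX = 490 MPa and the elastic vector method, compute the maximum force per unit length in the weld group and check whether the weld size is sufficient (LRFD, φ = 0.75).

Total weld length L_w = 360 mm. Treat welds as unit-width lines.
Polar moment about centroid: J = 2[d³/12 + d(b/2)²] = 2[180³/12 + 180×45²] = 1701000 mm³.
Direct shear f_v = P/L_w = 74.3×10³ / 360 = 206.4 N/mm (vertical).
Torsion M = P·e = 74.3×10³ × 335 = 24890000 N·mm.
Critical point at (x, y) = (45, 90) from centroid. f_tx = M·y/J = 1317 N/mm; f_ty = M·x/J = 658.5 N/mm.
Resultant f_max = √[f_tx² + (f_v + f_ty)²] = √[1317² + (206.4 + 658.5)²] = 1576 N/mm.
Capacity per unit length: φr_n = 0.75 × 0.6 × 490 × (0.707 × 8) = 1247 N/mm.
1576 > 1247 → NOT adequate.

f_max ≈ 1580 N/mm; NOT adequate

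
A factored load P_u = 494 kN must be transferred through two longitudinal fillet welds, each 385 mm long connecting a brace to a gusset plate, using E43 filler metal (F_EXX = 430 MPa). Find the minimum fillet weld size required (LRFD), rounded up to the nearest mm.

w = 5 mm

Total weld length L = 770 mm.
Required throat t_e = P_u / (φ × 0.6 F_EXX × L) = 494 / (0.75 × 0.6 × 430 × 770 × 10⁻³) = 3.316 mm.
Required leg w = t_e / 0.707 = 4.69 mm → use 5 mm.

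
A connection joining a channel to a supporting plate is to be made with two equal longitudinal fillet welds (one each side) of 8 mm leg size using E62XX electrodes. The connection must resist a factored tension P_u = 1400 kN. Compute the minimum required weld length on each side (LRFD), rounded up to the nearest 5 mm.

L = 445 mm on each side

E62XX → F_EXX = 620 MPa.
Throat t_e = 0.707 × 8 = 5.656 mm.
φr_n = 0.75 × 0.6 × 620 × 5.656 × 10⁻³ = 1.578 kN/mm.
L_req = P_u / φr_n = 1400 / 1.578 = 887.2 mm total.
Per side: 887.2 / 2 = 443.6 mm.
Round up → use L = 445 mm on each side.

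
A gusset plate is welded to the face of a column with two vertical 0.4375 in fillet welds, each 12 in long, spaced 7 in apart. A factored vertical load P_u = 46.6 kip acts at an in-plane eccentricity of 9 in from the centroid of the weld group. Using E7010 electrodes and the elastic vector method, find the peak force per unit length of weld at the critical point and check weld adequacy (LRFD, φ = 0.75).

f_max ≈ 6.21 kip/in; adequate

E70XX → F_EXX = 70 ksi.
Total weld length L_w = 24 in. Treat welds as unit-width lines.
Polar moment about centroid: J = 2[d³/12 + d(b/2)²] = 2[12³/12 + 12×3.5²] = 582 in³.
Direct shear f_v = P/L_w = 46.6 / 24 = 1.942 kip/in (vertical).
Torsion M = P·e = 46.6 × 9 = 419.4 kip·in.
Critical point at (x, y) = (3.5, 6) from centroid. f_tx = M·y/J = 4.324 kip/in; f_ty = M·x/J = 2.522 kip/in.
Resultant f_max = √[f_tx² + (f_v + f_ty)²] = √[4.324² + (1.942 + 2.522)²] = 6.215 kip/in.
Capacity per unit length: φr_n = 0.75 × 0.6 × 70 × (0.707 × 0.4375) = 9.743 kip/in.
6.215 ≤ 9.743 → adequate.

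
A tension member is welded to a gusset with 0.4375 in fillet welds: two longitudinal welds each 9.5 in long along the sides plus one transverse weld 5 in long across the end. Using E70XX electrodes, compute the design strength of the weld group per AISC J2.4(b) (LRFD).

φR_n ≈ 234 kip

E70XX → F_EXX = 70 ksi.
t_e = 0.707 × 0.4375 = 0.3093 in.
R_nwl = 0.6 × 70 × 0.3093 × 19 = 246.8 kip (longitudinal, 2 welds).
R_nwt = 0.6 × 70 × 0.3093 × 5 = 64.96 kip (transverse, base value).
(i) R_nwl + R_nwt = 311.8 kip; (ii) 0.85 R_nwl + 1.5 R_nwt = 307.2 kip.
R_n = max = 311.8 kip [governs: (i)]; φR_n = 233.8 kip.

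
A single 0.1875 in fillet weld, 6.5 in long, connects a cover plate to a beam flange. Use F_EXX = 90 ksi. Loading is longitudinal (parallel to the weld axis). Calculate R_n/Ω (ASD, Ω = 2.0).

R_n/Ω ≈ 23.3 kips

Effective throat t_e = 0.707 × 0.1875 = 0.1326 in.
Total length L = 6.5 in; A_we = 0.1326 × 6.5 = 0.8617 in².
F_nw = 0.6 F_EXX = 0.6 × 90 = 54 ksi.
R_n = 54 × 0.8617 = 46.53 kips; R_n/Ω = 46.53/2.0 = 23.26 kips.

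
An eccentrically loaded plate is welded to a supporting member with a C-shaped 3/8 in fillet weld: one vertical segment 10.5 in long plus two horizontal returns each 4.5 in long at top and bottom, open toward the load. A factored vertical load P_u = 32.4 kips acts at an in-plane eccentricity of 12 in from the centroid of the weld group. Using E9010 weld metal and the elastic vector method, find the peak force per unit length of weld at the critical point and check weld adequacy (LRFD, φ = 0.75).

E90XX → F_EXX = 90 ksi.
Total weld length L_w = 19.5 in. Treat welds as unit-width lines.
Centroid: x̄ = 2×4.5×2.25 / 19.5 = 1.038 in from the vertical weld.
Polar moment about centroid: J = I_x + I_y = [10.5³/12 + 2×4.5×5.25²] + [10.5×1.038² + 2(4.5³/12 + 4.5×1.212²)] = 384.3 in³.
Direct shear f_v = P/L_w = 32.4 / 19.5 = 1.662 kip/in (vertical).
Torsion M = P·e = 32.4 × 12 = 388.8 kip·in.
Critical point at (x, y) = (3.462, 5.25) from centroid. f_tx = M·y/J = 5.312 kip/in; f_ty = M·x/J = 3.503 kip/in.
Resultant f_max = √[f_tx² + (f_v + f_ty)²] = √[5.312² + (1.662 + 3.503)²] = 7.409 kip/in.
Capacity per unit length: φr_n = 0.75 × 0.6 × 90 × (0.707 × 0.375) = 10.74 kip/in.
7.409 ≤ 10.74 → adequate.

f_max ≈ 7.41 kip/in; adequate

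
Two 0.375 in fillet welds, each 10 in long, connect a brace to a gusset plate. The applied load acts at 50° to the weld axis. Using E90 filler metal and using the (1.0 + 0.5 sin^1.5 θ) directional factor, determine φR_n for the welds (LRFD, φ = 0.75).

φR_n ≈ 287 kips

E90XX → F_EXX = 90 ksi.
t_e = 0.707 × 0.375 = 0.2651 in; A_we = 0.2651 × 20 = 5.303 in².
Directional factor: 1.0 + 0.5 sin^1.5(50°) = 1.335.
F_nw = 0.6 × 90 × 1.335 = 72.1 ksi.
φR_n = 0.75 × 72.1 × 5.303 = 286.7 kips.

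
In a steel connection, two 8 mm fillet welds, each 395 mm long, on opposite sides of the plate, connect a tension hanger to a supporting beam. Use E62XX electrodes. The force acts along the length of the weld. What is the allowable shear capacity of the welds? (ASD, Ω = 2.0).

E62XX → F_EXX = 620 MPa.
Effective throat t_e = 0.707 × 8 = 5.656 mm.
Total length L = 790 mm; A_we = 5.656 × 790 = 4468 mm².
F_nw = 0.6 F_EXX = 0.6 × 620 = 372 MPa.
R_n = 372 × 4468 × 10⁻³ = 1662 kN; R_n/Ω = 1662/2.0 = 831.1 kN.

R_n/Ω ≈ 831 kN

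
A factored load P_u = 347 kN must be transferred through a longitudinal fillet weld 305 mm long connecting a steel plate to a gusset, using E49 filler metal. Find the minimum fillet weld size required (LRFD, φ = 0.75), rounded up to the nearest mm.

w = 8 mm

E49XX → F_EXX = 490 MPa.
Total weld length L = 305 mm.
Required throat t_e = P_u / (φ × 0.6 F_EXX × L) = 347 / (0.75 × 0.6 × 490 × 305 × 10⁻³) = 5.16 mm.
Required leg w = t_e / 0.707 = 7.298 mm → use 8 mm.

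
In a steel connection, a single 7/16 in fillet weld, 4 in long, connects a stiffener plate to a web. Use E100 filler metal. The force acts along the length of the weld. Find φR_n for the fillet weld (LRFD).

φR_n ≈ 55.7 kips

E100XX → F_EXX = 100 ksi.
Effective throat t_e = 0.707 × 0.4375 = 0.3093 in.
Total length L = 4 in; A_we = 0.3093 × 4 = 1.237 in².
F_nw = 0.6 F_EXX = 0.6 × 100 = 60 ksi.
φR_n = 0.75 × 60 × 1.237 = 55.68 kips.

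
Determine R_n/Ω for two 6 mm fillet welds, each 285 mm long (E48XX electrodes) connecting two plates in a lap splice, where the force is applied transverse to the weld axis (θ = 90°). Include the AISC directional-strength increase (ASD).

R_n/Ω ≈ 522 kN

E48XX → F_EXX = 480 MPa.
t_e = 0.707 × 6 = 4.242 mm; A_we = 4.242 × 570 = 2418 mm².
Directional factor: 1.0 + 0.5 sin^1.5(90°) = 1.5.
F_nw = 0.6 × 480 × 1.5 = 432 MPa.
R_n/Ω = (432 × 2418) / 2.0 × 10⁻³ = 522.3 kN.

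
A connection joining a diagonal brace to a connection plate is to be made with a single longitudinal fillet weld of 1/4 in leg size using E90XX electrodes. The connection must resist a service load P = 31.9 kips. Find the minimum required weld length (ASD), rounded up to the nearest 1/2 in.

L = 7 in

E90XX → F_EXX = 90 ksi.
Throat t_e = 0.707 × 0.25 = 0.1767 in.
r_n/Ω = (0.6 × 90 × 0.1767) / 2.0 = 4.772 kip/in.
L_req = P / (r_n/Ω) = 31.9 / 4.772 = 6.684 in total.
Round up → use L = 7 in.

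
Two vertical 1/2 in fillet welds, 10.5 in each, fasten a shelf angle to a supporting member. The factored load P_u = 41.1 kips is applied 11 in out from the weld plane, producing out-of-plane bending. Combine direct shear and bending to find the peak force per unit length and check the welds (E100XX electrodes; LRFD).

E100XX → F_EXX = 100 ksi.
L_w = 2 × 10.5 = 21 in; section modulus (unit throat) S = 2 × L²/6 = 36.75 in².
Direct shear f_v = P/L_w = 41.1/21 = 1.957 kip/in.
Moment M = P × e = 41.1 × 11 = 452.1 kip·in; bending f_b = M/S = 12.3 kip/in.
f_max = √(f_v² + f_b²) = √(1.957² + 12.3²) = 12.46 kip/in.
φr_n = 0.75 × 0.6 × 100 × (0.707 × 0.5) = 15.91 kip/in → adequate.

f_max ≈ 12.5 kip/in; adequate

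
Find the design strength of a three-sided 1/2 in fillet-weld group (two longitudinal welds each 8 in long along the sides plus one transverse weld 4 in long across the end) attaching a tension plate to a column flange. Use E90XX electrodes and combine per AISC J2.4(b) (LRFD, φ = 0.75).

E90XX → F_EXX = 90 ksi.
t_e = 0.707 × 0.5 = 0.3535 in.
R_nwl = 0.6 × 90 × 0.3535 × 16 = 305.4 kip (longitudinal, 2 welds).
R_nwt = 0.6 × 90 × 0.3535 × 4 = 76.36 kip (transverse, base value).
(i) R_nwl + R_nwt = 381.8 kip; (ii) 0.85 R_nwl + 1.5 R_nwt = 374.1 kip.
R_n = max = 381.8 kip [governs: (i)]; φR_n = 286.3 kip.

φR_n ≈ 286 kip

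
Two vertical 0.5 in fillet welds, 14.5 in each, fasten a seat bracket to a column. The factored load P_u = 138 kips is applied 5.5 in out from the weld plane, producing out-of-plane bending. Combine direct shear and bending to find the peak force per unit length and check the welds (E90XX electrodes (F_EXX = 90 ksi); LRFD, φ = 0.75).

f_max ≈ 11.8 kip/in; adequate

L_w = 2 × 14.5 = 29 in; section modulus (unit throat) S = 2 × L²/6 = 70.08 in².
Direct shear f_v = P/L_w = 138/29 = 4.759 kip/in.
Moment M = P × e = 138 × 5.5 = 759 kip·in; bending f_b = M/S = 10.83 kip/in.
f_max = √(f_v² + f_b²) = √(4.759² + 10.83²) = 11.83 kip/in.
φr_n = 0.75 × 0.6 × 90 × (0.707 × 0.5) = 14.32 kip/in → adequate.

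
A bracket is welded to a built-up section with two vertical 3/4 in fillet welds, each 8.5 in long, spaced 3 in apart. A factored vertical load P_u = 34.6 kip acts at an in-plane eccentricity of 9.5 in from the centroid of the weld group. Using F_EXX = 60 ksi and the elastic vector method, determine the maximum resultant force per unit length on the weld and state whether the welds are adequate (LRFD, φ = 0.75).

f_max ≈ 11.4 kip/in; adequate

Total weld length L_w = 17 in. Treat welds as unit-width lines.
Polar moment about centroid: J = 2[d³/12 + d(b/2)²] = 2[8.5³/12 + 8.5×1.5²] = 140.6 in³.
Direct shear f_v = P/L_w = 34.6 / 17 = 2.035 kip/in (vertical).
Torsion M = P·e = 34.6 × 9.5 = 328.7 kip·in.
Critical point at (x, y) = (1.5, 4.25) from centroid. f_tx = M·y/J = 9.936 kip/in; f_ty = M·x/J = 3.507 kip/in.
Resultant f_max = √[f_tx² + (f_v + f_ty)²] = √[9.936² + (2.035 + 3.507)²] = 11.38 kip/in.
Capacity per unit length: φr_n = 0.75 × 0.6 × 60 × (0.707 × 0.75) = 14.32 kip/in.
11.38 ≤ 14.32 → adequate.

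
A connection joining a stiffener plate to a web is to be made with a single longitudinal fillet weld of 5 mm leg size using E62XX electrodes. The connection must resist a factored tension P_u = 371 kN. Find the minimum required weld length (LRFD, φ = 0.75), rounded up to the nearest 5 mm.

E62XX → F_EXX = 620 MPa.
Throat t_e = 0.707 × 5 = 3.535 mm.
φr_n = 0.75 × 0.6 × 620 × 3.535 × 10⁻³ = 0.9863 kN/mm.
L_req = P_u / φr_n = 371 / 0.9863 = 376.2 mm total.
Round up → use L = 380 mm.

L = 380 mm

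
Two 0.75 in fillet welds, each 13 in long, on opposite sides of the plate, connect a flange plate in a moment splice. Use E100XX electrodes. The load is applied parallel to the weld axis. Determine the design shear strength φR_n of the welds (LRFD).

φR_n ≈ 620 kip

E100XX → F_EXX = 100 ksi.
Effective throat t_e = 0.707 × 0.75 = 0.5302 in.
Total length L = 26 in; A_we = 0.5302 × 26 = 13.79 in².
F_nw = 0.6 F_EXX = 0.6 × 100 = 60 ksi.
φR_n = 0.75 × 60 × 13.79 = 620.4 kip.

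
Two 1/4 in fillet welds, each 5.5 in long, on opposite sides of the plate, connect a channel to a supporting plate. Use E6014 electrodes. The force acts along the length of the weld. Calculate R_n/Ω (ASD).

R_n/Ω ≈ 35 kip

E60XX → F_EXX = 60 ksi.
Effective throat t_e = 0.707 × 0.25 = 0.1767 in.
Total length L = 11 in; A_we = 0.1767 × 11 = 1.944 in².
F_nw = 0.6 F_EXX = 0.6 × 60 = 36 ksi.
R_n = 36 × 1.944 = 69.99 kip; R_n/Ω = 69.99/2.0 = 35 kip.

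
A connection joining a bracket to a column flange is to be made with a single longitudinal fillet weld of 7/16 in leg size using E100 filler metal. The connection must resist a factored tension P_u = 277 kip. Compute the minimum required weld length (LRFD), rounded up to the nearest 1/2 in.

E100XX → F_EXX = 100 ksi.
Throat t_e = 0.707 × 0.4375 = 0.3093 in.
φr_n = 0.75 × 0.6 × 100 × 0.3093 = 13.92 kip/in.
L_req = P_u / φr_n = 277 / 13.92 = 19.9 in total.
Round up → use L = 20 in.

L = 20 in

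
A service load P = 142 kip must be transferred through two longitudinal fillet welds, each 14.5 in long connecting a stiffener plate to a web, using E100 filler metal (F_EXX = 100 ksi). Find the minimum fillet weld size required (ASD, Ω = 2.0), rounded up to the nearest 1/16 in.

w = 1/4 in

Total weld length L = 29 in.
Required throat t_e = P × Ω / (0.6 F_EXX × L) = 142 × 2.0 / (0.6 × 100 × 29) = 0.1632 in.
Required leg w = t_e / 0.707 = 0.2309 in → use 1/4 in.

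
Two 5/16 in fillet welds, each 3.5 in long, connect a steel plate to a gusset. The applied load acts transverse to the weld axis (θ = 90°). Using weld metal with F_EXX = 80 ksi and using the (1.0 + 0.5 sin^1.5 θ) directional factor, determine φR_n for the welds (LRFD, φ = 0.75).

t_e = 0.707 × 0.3125 = 0.2209 in; A_we = 0.2209 × 7 = 1.547 in².
Directional factor: 1.0 + 0.5 sin^1.5(90°) = 1.5.
F_nw = 0.6 × 80 × 1.5 = 72 ksi.
φR_n = 0.75 × 72 × 1.547 = 83.51 kips.

φR_n ≈ 83.5 kips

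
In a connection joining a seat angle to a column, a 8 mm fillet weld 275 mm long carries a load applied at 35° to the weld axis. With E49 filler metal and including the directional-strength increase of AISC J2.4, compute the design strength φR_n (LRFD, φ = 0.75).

φR_n ≈ 417 kN

E49XX → F_EXX = 490 MPa.
t_e = 0.707 × 8 = 5.656 mm; A_we = 5.656 × 275 = 1555 mm².
Directional factor: 1.0 + 0.5 sin^1.5(35°) = 1.217.
F_nw = 0.6 × 490 × 1.217 = 357.9 MPa.
φR_n = 0.75 × 357.9 × 1555 × 10⁻³ = 417.5 kN.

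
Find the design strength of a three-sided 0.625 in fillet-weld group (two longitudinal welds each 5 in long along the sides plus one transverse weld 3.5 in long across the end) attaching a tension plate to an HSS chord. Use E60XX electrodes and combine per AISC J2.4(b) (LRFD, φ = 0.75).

E60XX → F_EXX = 60 ksi.
t_e = 0.707 × 0.625 = 0.4419 in.
R_nwl = 0.6 × 60 × 0.4419 × 10 = 159.1 kips (longitudinal, 2 welds).
R_nwt = 0.6 × 60 × 0.4419 × 3.5 = 55.68 kips (transverse, base value).
(i) R_nwl + R_nwt = 214.8 kips; (ii) 0.85 R_nwl + 1.5 R_nwt = 218.7 kips.
R_n = max = 218.7 kips [governs: (ii)]; φR_n = 164 kips.

φR_n ≈ 164 kips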